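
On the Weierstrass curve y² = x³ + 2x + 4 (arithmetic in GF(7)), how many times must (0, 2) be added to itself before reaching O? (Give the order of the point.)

10

2P: tangent at (0, 2): λ = (3·0² + 2)/(2·2) ≡ 2/4. 4⁻¹ ≡ 2 (mod 7) since 4·2 = 8 ≡ 1, so λ ≡ 2·2 ≡ 4.
  x = λ² - 0 - 0 = 16 - 0 ≡ 2; y = λ·(0 - 2) - 2 ≡ 4. → (2, 4)
3P: (2, 4) + (0, 2). λ = (2 - 4)/(0 - 2) ≡ 5/5 mod 7. 5⁻¹ ≡ 3 (mod 7) since 5·3 = 15 ≡ 1, so λ ≡ 1.
  x = λ² - 2 - 0 = 1 - 2 ≡ 6; y = λ·(2 - 6) - 4 ≡ 6. → (6, 6)
4P: (6, 6) + (0, 2). λ = (2 - 6)/(0 - 6) ≡ 3/1 mod 7. 1⁻¹ ≡ 1 (mod 7), so λ ≡ 3.
  x = λ² - 6 - 0 = 9 - 6 ≡ 3; y = λ·(6 - 3) - 6 ≡ 3. → (3, 3)
5P: (3, 3) + (0, 2). λ = (2 - 3)/(0 - 3) ≡ 6/4 mod 7. 4⁻¹ ≡ 2 (mod 7) since 4·2 = 8 ≡ 1, so λ ≡ 5.
  x = λ² - 3 - 0 = 25 - 3 ≡ 1; y = λ·(3 - 1) - 3 ≡ 0. → (1, 0)
6P: (1, 0) + (0, 2). λ = (2 - 0)/(0 - 1) ≡ 2/6 mod 7. 6⁻¹ ≡ 6 (mod 7) since 6·6 = 36 ≡ 1, so λ ≡ 5.
  x = λ² - 1 - 0 = 25 - 1 ≡ 3; y = λ·(1 - 3) - 0 ≡ 4. → (3, 4)
7P: (3, 4) + (0, 2). λ = (2 - 4)/(0 - 3) ≡ 5/4 mod 7. 4⁻¹ ≡ 2 (mod 7), so λ ≡ 3.
  x = λ² - 3 - 0 = 9 - 3 ≡ 6; y = λ·(3 - 6) - 4 ≡ 1. → (6, 1)
8P: (6, 1) + (0, 2). λ = (2 - 1)/(0 - 6) ≡ 1/1 mod 7. 1⁻¹ ≡ 1 (mod 7) since 1·1 = 1 ≡ 1, so λ ≡ 1.
  x = λ² - 6 - 0 = 1 - 6 ≡ 2; y = λ·(6 - 2) - 1 ≡ 3. → (2, 3)
9P: (2, 3) + (0, 2). λ = (2 - 3)/(0 - 2) ≡ 6/5 mod 7. 5⁻¹ ≡ 3 (mod 7) since 5·3 = 15 ≡ 1, so λ ≡ 4.
  x = λ² - 2 - 0 = 16 - 2 ≡ 0; y = λ·(2 - 0) - 3 ≡ 5. → (0, 5)
10P: (0, 5) + (0, 2): same x and y₁ ≡ -y₂, so the sum is O.
10P = O, so the order is 10.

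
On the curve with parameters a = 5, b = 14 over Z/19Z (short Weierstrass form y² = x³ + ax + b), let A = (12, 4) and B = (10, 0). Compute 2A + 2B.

First 2A:
Repeated addition: build up to 2A.
2A: tangent at (12, 4): λ = (3·12² + 5)/(2·4) ≡ 0/8. 8⁻¹ ≡ 12 (mod 19), so λ ≡ 0·12 ≡ 0.
  x = λ² - 12 - 12 = 0 - 24 ≡ 14; y = λ·(12 - 14) - 4 ≡ 15. → (14, 15)
2A = (14, 15).
Next 2B:
Repeated addition: build up to 2B.
2B: (10, 0) + (10, 0): same x and y₁ ≡ -y₂, so the sum is the point at infinity.
2B = the point at infinity.
Finally 2A + 2B:
(14, 15) + the point at infinity = (14, 15) (identity).

(14, 15)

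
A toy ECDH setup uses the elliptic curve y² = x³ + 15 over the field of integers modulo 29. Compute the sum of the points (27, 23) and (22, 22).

(27, 23) + (22, 22). λ = (22 - 23)/(22 - 27) ≡ 28/24 mod 29. 24⁻¹ ≡ 23 (mod 29), so λ ≡ 6.
  x = λ² - 27 - 22 = 36 - 49 ≡ 16; y = λ·(27 - 16) - 23 ≡ 14. → (16, 14)

(16, 14)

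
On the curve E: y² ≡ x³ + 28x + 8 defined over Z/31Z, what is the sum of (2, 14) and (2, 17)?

The two points share x = 2 and their y-coordinates satisfy 14 + 17 ≡ 0 (mod 31), so they are inverses. Their sum is the point at infinity.

O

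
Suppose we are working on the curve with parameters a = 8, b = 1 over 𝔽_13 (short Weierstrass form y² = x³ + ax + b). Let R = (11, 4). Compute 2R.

tangent at (11, 4): λ = (3·11² + 8)/(2·4) ≡ 7/8. 8⁻¹ ≡ 5 (mod 13), so λ ≡ 7·5 ≡ 9.
  x = λ² - 11 - 11 = 81 - 22 ≡ 7; y = λ·(11 - 7) - 4 ≡ 6. → (7, 6)

(7, 6)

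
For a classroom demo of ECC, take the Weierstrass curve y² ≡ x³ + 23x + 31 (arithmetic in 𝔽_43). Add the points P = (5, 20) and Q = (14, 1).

(5, 20) + (14, 1). λ = (1 - 20)/(14 - 5) ≡ 24/9 mod 43. 9⁻¹ ≡ 24 (mod 43) since 9·24 = 216 ≡ 1, so λ ≡ 17.
  x = λ² - 5 - 14 = 289 - 19 ≡ 12; y = λ·(5 - 12) - 20 ≡ 33. → (12, 33)

(12, 33)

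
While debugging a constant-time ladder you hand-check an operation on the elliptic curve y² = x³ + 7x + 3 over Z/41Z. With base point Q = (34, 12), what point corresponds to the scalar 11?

Repeated addition: build up to 11Q.
2Q: tangent at (34, 12): λ = (3·34² + 7)/(2·12) ≡ 31/24. 24⁻¹ ≡ 12 (mod 41) since 24·12 = 288 ≡ 1, so λ ≡ 31·12 ≡ 3.
  x = λ² - 34 - 34 = 9 - 68 ≡ 23; y = λ·(34 - 23) - 12 ≡ 21. → (23, 21)
3Q: (23, 21) + (34, 12). λ = (12 - 21)/(34 - 23) ≡ 32/11 mod 41. 11⁻¹ ≡ 15 (mod 41) since 11·15 = 165 ≡ 1, so λ ≡ 29.
  x = λ² - 23 - 34 = 841 - 57 ≡ 5; y = λ·(23 - 5) - 21 ≡ 9. → (5, 9)
4Q: (5, 9) + (34, 12). λ = (12 - 9)/(34 - 5) ≡ 3/29 mod 41. 29⁻¹ ≡ 17 (mod 41), so λ ≡ 10.
  x = λ² - 5 - 34 = 100 - 39 ≡ 20; y = λ·(5 - 20) - 9 ≡ 5. → (20, 5)
5Q: (20, 5) + (34, 12). λ = (12 - 5)/(34 - 20) ≡ 7/14 mod 41. 14⁻¹ ≡ 3 (mod 41), so λ ≡ 21.
  x = λ² - 20 - 34 = 441 - 54 ≡ 18; y = λ·(20 - 18) - 5 ≡ 37. → (18, 37)
6Q: (18, 37) + (34, 12). λ = (12 - 37)/(34 - 18) ≡ 16/16 mod 41. 16⁻¹ ≡ 18 (mod 41) since 16·18 = 288 ≡ 1, so λ ≡ 1.
  x = λ² - 18 - 34 = 1 - 52 ≡ 31; y = λ·(18 - 31) - 37 ≡ 32. → (31, 32)
7Q: (31, 32) + (34, 12). λ = (12 - 32)/(34 - 31) ≡ 21/3 mod 41. 3⁻¹ ≡ 14 (mod 41), so λ ≡ 7.
  x = λ² - 31 - 34 = 49 - 65 ≡ 25; y = λ·(31 - 25) - 32 ≡ 10. → (25, 10)
8Q: (25, 10) + (34, 12). λ = (12 - 10)/(34 - 25) ≡ 2/9 mod 41. 9⁻¹ ≡ 32 (mod 41), so λ ≡ 23.
  x = λ² - 25 - 34 = 529 - 59 ≡ 19; y = λ·(25 - 19) - 10 ≡ 5. → (19, 5)
9Q: (19, 5) + (34, 12). λ = (12 - 5)/(34 - 19) ≡ 7/15 mod 41. 15⁻¹ ≡ 11 (mod 41), so λ ≡ 36.
  x = λ² - 19 - 34 = 1296 - 53 ≡ 13; y = λ·(19 - 13) - 5 ≡ 6. → (13, 6)
10Q: (13, 6) + (34, 12). λ = (12 - 6)/(34 - 13) ≡ 6/21 mod 41. 21⁻¹ ≡ 2 (mod 41) since 21·2 = 42 ≡ 1, so λ ≡ 12.
  x = λ² - 13 - 34 = 144 - 47 ≡ 15; y = λ·(13 - 15) - 6 ≡ 11. → (15, 11)
11Q: (15, 11) + (34, 12). λ = (12 - 11)/(34 - 15) ≡ 1/19 mod 41. 19⁻¹ ≡ 13 (mod 41) since 19·13 = 247 ≡ 1, so λ ≡ 13.
  x = λ² - 15 - 34 = 169 - 49 ≡ 38; y = λ·(15 - 38) - 11 ≡ 18. → (38, 18)

(38, 18)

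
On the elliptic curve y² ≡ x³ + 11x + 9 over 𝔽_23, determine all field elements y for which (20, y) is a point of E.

8, 15

x³ + 11x + 9 = 8229 ≡ 18 (mod 23).
Square roots of 18 mod 23: 8 and 15 (since 8² = 64 ≡ 18).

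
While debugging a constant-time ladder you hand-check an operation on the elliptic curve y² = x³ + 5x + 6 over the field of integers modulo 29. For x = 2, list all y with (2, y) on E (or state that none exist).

x³ + 5x + 6 = 24 ≡ 24 (mod 29).
Square roots of 24 mod 29: 13 and 16 (since 13² = 169 ≡ 24).

13, 16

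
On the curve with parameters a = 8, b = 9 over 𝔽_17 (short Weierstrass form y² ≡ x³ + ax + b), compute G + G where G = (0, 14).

tangent at (0, 14): λ = (3·0² + 8)/(2·14) ≡ 8/11. 11⁻¹ ≡ 14 (mod 17), so λ ≡ 8·14 ≡ 10.
  x = λ² - 0 - 0 = 100 - 0 ≡ 15; y = λ·(0 - 15) - 14 ≡ 6. → (15, 6)

(15, 6)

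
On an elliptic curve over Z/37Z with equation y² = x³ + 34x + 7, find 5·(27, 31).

Write P = (27, 31).
Repeated addition: build up to 5P.
2P: tangent at (27, 31): λ = (3·27² + 34)/(2·31) ≡ 1/25. 25⁻¹ ≡ 3 (mod 37), so λ ≡ 1·3 ≡ 3.
  x = λ² - 27 - 27 = 9 - 54 ≡ 29; y = λ·(27 - 29) - 31 ≡ 0. → (29, 0)
3P: (29, 0) + (27, 31). λ = (31 - 0)/(27 - 29) ≡ 31/35 mod 37. 35⁻¹ ≡ 18 (mod 37) since 35·18 = 630 ≡ 1, so λ ≡ 3.
  x = λ² - 29 - 27 = 9 - 56 ≡ 27; y = λ·(29 - 27) - 0 ≡ 6. → (27, 6)
4P: (27, 6) + (27, 31): same x and y₁ ≡ -y₂, so the sum is ∞.
5P: ∞ + (27, 31) = (27, 31) (identity).

(27, 31)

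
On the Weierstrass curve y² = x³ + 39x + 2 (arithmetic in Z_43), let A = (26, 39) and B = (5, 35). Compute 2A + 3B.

First 2A:
Repeated addition: build up to 2A.
2A: tangent at (26, 39): λ = (3·26² + 39)/(2·39) ≡ 3/35. 35⁻¹ ≡ 16 (mod 43), so λ ≡ 3·16 ≡ 5.
  x = λ² - 26 - 26 = 25 - 52 ≡ 16; y = λ·(26 - 16) - 39 ≡ 11. → (16, 11)
2A = (16, 11).
Next 3B:
Repeated addition: build up to 3B.
2B: tangent at (5, 35): λ = (3·5² + 39)/(2·35) ≡ 28/27. 27⁻¹ ≡ 8 (mod 43), so λ ≡ 28·8 ≡ 9.
  x = λ² - 5 - 5 = 81 - 10 ≡ 28; y = λ·(5 - 28) - 35 ≡ 16. → (28, 16)
3B: (28, 16) + (5, 35). λ = (35 - 16)/(5 - 28) ≡ 19/20 mod 43. 20⁻¹ ≡ 28 (mod 43), so λ ≡ 16.
  x = λ² - 28 - 5 = 256 - 33 ≡ 8; y = λ·(28 - 8) - 16 ≡ 3. → (8, 3)
3B = (8, 3).
Finally 2A + 3B:
(16, 11) + (8, 3). λ = (3 - 11)/(8 - 16) ≡ 35/35 mod 43. 35⁻¹ ≡ 16 (mod 43), so λ ≡ 1.
  x = λ² - 16 - 8 = 1 - 24 ≡ 20; y = λ·(16 - 20) - 11 ≡ 28. → (20, 28)

(20, 28)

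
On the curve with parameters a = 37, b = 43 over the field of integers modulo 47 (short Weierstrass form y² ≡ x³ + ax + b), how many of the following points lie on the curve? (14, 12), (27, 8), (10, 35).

(14, 12): 12² ≡ 3, rhs ≡ 15 → off.
(27, 8): 8² ≡ 17, rhs ≡ 45 → off.
(10, 35): 35² ≡ 3, rhs ≡ 3 → on.

1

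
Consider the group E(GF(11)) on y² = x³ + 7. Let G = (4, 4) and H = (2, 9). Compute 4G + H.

(7, 8)

First 4G:
Double-and-add on 4 = (100)₂. Start with G = (4, 4) for the leading 1-bit.
double: tangent at (4, 4): λ = (3·4² + 0)/(2·4) ≡ 4/8. 8⁻¹ ≡ 7 (mod 11), so λ ≡ 4·7 ≡ 6.
  x = λ² - 4 - 4 = 36 - 8 ≡ 6; y = λ·(4 - 6) - 4 ≡ 6. → (6, 6)
double: tangent at (6, 6): λ = (3·6² + 0)/(2·6) ≡ 9/1. 1⁻¹ ≡ 1 (mod 11) since 1·1 = 1 ≡ 1, so λ ≡ 9·1 ≡ 9.
  x = λ² - 6 - 6 = 81 - 12 ≡ 3; y = λ·(6 - 3) - 6 ≡ 10. → (3, 10)
4G = (3, 10).
Finally 4G + H:
(3, 10) + (2, 9). λ = (9 - 10)/(2 - 3) ≡ 10/10 mod 11. 10⁻¹ ≡ 10 (mod 11), so λ ≡ 1.
  x = λ² - 3 - 2 = 1 - 5 ≡ 7; y = λ·(3 - 7) - 10 ≡ 8. → (7, 8)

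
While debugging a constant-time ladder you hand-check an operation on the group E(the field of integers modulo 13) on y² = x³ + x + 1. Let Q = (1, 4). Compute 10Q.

Double-and-add on 10 = (1010)₂. Start with Q = (1, 4) for the leading 1-bit.
double: tangent at (1, 4): λ = (3·1² + 1)/(2·4) ≡ 4/8. 8⁻¹ ≡ 5 (mod 13) since 8·5 = 40 ≡ 1, so λ ≡ 4·5 ≡ 7.
  x = λ² - 1 - 1 = 49 - 2 ≡ 8; y = λ·(1 - 8) - 4 ≡ 12. → (8, 12)
double: tangent at (8, 12): λ = (3·8² + 1)/(2·12) ≡ 11/11. 11⁻¹ ≡ 6 (mod 13), so λ ≡ 11·6 ≡ 1.
  x = λ² - 8 - 8 = 1 - 16 ≡ 11; y = λ·(8 - 11) - 12 ≡ 11. → (11, 11)
add Q: (11, 11) + (1, 4). λ = (4 - 11)/(1 - 11) ≡ 6/3 mod 13. 3⁻¹ ≡ 9 (mod 13) since 3·9 = 27 ≡ 1, so λ ≡ 2.
  x = λ² - 11 - 1 = 4 - 12 ≡ 5; y = λ·(11 - 5) - 11 ≡ 1. → (5, 1)
double: tangent at (5, 1): λ = (3·5² + 1)/(2·1) ≡ 11/2. 2⁻¹ ≡ 7 (mod 13) since 2·7 = 14 ≡ 1, so λ ≡ 11·7 ≡ 12.
  x = λ² - 5 - 5 = 144 - 10 ≡ 4; y = λ·(5 - 4) - 1 ≡ 11. → (4, 11)

(4, 11)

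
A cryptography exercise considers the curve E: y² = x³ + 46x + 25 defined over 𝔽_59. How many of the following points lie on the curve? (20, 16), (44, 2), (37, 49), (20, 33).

0

(20, 16): 16² ≡ 20, rhs ≡ 36 → off.
(44, 2): 2² ≡ 4, rhs ≡ 31 → off.
(37, 49): 49² ≡ 41, rhs ≡ 47 → off.
(20, 33): 33² ≡ 27, rhs ≡ 36 → off.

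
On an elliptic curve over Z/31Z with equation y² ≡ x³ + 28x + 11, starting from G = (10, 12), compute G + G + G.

(11, 10)

Repeated addition: build up to 3G.
2G: tangent at (10, 12): λ = (3·10² + 28)/(2·12) ≡ 18/24. 24⁻¹ ≡ 22 (mod 31) since 24·22 = 528 ≡ 1, so λ ≡ 18·22 ≡ 24.
  x = λ² - 10 - 10 = 576 - 20 ≡ 29; y = λ·(10 - 29) - 12 ≡ 28. → (29, 28)
3G: (29, 28) + (10, 12). λ = (12 - 28)/(10 - 29) ≡ 15/12 mod 31. 12⁻¹ ≡ 13 (mod 31), so λ ≡ 9.
  x = λ² - 29 - 10 = 81 - 39 ≡ 11; y = λ·(29 - 11) - 28 ≡ 10. → (11, 10)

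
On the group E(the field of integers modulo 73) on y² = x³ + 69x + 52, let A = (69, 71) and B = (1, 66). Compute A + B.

(4, 10)

(69, 71) + (1, 66). λ = (66 - 71)/(1 - 69) ≡ 68/5 mod 73. 5⁻¹ ≡ 44 (mod 73), so λ ≡ 72.
  x = λ² - 69 - 1 = 5184 - 70 ≡ 4; y = λ·(69 - 4) - 71 ≡ 10. → (4, 10)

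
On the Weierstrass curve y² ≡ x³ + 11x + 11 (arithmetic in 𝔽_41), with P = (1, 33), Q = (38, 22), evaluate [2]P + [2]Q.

(4, 18)

First 2P:
Repeated addition: build up to 2P.
2P: tangent at (1, 33): λ = (3·1² + 11)/(2·33) ≡ 14/25. 25⁻¹ ≡ 23 (mod 41), so λ ≡ 14·23 ≡ 35.
  x = λ² - 1 - 1 = 1225 - 2 ≡ 34; y = λ·(1 - 34) - 33 ≡ 1. → (34, 1)
2P = (34, 1).
Next 2Q:
Repeated addition: build up to 2Q.
2Q: tangent at (38, 22): λ = (3·38² + 11)/(2·22) ≡ 38/3. 3⁻¹ ≡ 14 (mod 41), so λ ≡ 38·14 ≡ 40.
  x = λ² - 38 - 38 = 1600 - 76 ≡ 7; y = λ·(38 - 7) - 22 ≡ 29. → (7, 29)
2Q = (7, 29).
Finally 2P + 2Q:
(34, 1) + (7, 29). λ = (29 - 1)/(7 - 34) ≡ 28/14 mod 41. 14⁻¹ ≡ 3 (mod 41), so λ ≡ 2.
  x = λ² - 34 - 7 = 4 - 41 ≡ 4; y = λ·(34 - 4) - 1 ≡ 18. → (4, 18)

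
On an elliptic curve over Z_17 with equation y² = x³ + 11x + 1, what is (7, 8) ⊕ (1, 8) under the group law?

(7, 8) + (1, 8). λ = (8 - 8)/(1 - 7) ≡ 0/11 mod 17. 11⁻¹ ≡ 14 (mod 17), so λ ≡ 0.
  x = λ² - 7 - 1 = 0 - 8 ≡ 9; y = λ·(7 - 9) - 8 ≡ 9. → (9, 9)

(9, 9)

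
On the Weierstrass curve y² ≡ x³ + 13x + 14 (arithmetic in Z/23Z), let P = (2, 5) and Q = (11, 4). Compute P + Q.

(2, 5) + (11, 4). λ = (4 - 5)/(11 - 2) ≡ 22/9 mod 23. 9⁻¹ ≡ 18 (mod 23), so λ ≡ 5.
  x = λ² - 2 - 11 = 25 - 13 ≡ 12; y = λ·(2 - 12) - 5 ≡ 14. → (12, 14)

(12, 14)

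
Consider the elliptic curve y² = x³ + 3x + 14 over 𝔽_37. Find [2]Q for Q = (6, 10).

(25, 27)

tangent at (6, 10): λ = (3·6² + 3)/(2·10) ≡ 0/20. 20⁻¹ ≡ 13 (mod 37), so λ ≡ 0·13 ≡ 0.
  x = λ² - 6 - 6 = 0 - 12 ≡ 25; y = λ·(6 - 25) - 10 ≡ 27. → (25, 27)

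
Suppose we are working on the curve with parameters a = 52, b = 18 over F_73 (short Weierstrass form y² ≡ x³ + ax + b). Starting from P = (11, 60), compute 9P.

Repeated addition: build up to 9P.
2P: tangent at (11, 60): λ = (3·11² + 52)/(2·60) ≡ 50/47. 47⁻¹ ≡ 14 (mod 73), so λ ≡ 50·14 ≡ 43.
  x = λ² - 11 - 11 = 1849 - 22 ≡ 2; y = λ·(11 - 2) - 60 ≡ 35. → (2, 35)
3P: (2, 35) + (11, 60). λ = (60 - 35)/(11 - 2) ≡ 25/9 mod 73. 9⁻¹ ≡ 65 (mod 73), so λ ≡ 19.
  x = λ² - 2 - 11 = 361 - 13 ≡ 56; y = λ·(2 - 56) - 35 ≡ 34. → (56, 34)
4P: (56, 34) + (11, 60). λ = (60 - 34)/(11 - 56) ≡ 26/28 mod 73. 28⁻¹ ≡ 60 (mod 73), so λ ≡ 27.
  x = λ² - 56 - 11 = 729 - 67 ≡ 5; y = λ·(56 - 5) - 34 ≡ 29. → (5, 29)
5P: (5, 29) + (11, 60). λ = (60 - 29)/(11 - 5) ≡ 31/6 mod 73. 6⁻¹ ≡ 61 (mod 73) since 6·61 = 366 ≡ 1, so λ ≡ 66.
  x = λ² - 5 - 11 = 4356 - 16 ≡ 33; y = λ·(5 - 33) - 29 ≡ 21. → (33, 21)
6P: (33, 21) + (11, 60). λ = (60 - 21)/(11 - 33) ≡ 39/51 mod 73. 51⁻¹ ≡ 63 (mod 73) since 51·63 = 3213 ≡ 1, so λ ≡ 48.
  x = λ² - 33 - 11 = 2304 - 44 ≡ 70; y = λ·(33 - 70) - 21 ≡ 28. → (70, 28)
7P: (70, 28) + (11, 60). λ = (60 - 28)/(11 - 70) ≡ 32/14 mod 73. 14⁻¹ ≡ 47 (mod 73), so λ ≡ 44.
  x = λ² - 70 - 11 = 1936 - 81 ≡ 30; y = λ·(70 - 30) - 28 ≡ 53. → (30, 53)
8P: (30, 53) + (11, 60). λ = (60 - 53)/(11 - 30) ≡ 7/54 mod 73. 54⁻¹ ≡ 23 (mod 73), so λ ≡ 15.
  x = λ² - 30 - 11 = 225 - 41 ≡ 38; y = λ·(30 - 38) - 53 ≡ 46. → (38, 46)
9P: (38, 46) + (11, 60). λ = (60 - 46)/(11 - 38) ≡ 14/46 mod 73. 46⁻¹ ≡ 27 (mod 73), so λ ≡ 13.
  x = λ² - 38 - 11 = 169 - 49 ≡ 47; y = λ·(38 - 47) - 46 ≡ 56. → (47, 56)

(47, 56)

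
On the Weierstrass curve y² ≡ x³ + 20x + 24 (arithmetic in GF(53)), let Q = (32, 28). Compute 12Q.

Double-and-add on 12 = (1100)₂. Start with Q = (32, 28) for the leading 1-bit.
double: tangent at (32, 28): λ = (3·32² + 20)/(2·28) ≡ 18/3. 3⁻¹ ≡ 18 (mod 53), so λ ≡ 18·18 ≡ 6.
  x = λ² - 32 - 32 = 36 - 64 ≡ 25; y = λ·(32 - 25) - 28 ≡ 14. → (25, 14)
add Q: (25, 14) + (32, 28). λ = (28 - 14)/(32 - 25) ≡ 14/7 mod 53. 7⁻¹ ≡ 38 (mod 53), so λ ≡ 2.
  x = λ² - 25 - 32 = 4 - 57 ≡ 0; y = λ·(25 - 0) - 14 ≡ 36. → (0, 36)
double: tangent at (0, 36): λ = (3·0² + 20)/(2·36) ≡ 20/19. 19⁻¹ ≡ 14 (mod 53), so λ ≡ 20·14 ≡ 15.
  x = λ² - 0 - 0 = 225 - 0 ≡ 13; y = λ·(0 - 13) - 36 ≡ 34. → (13, 34)
double: tangent at (13, 34): λ = (3·13² + 20)/(2·34) ≡ 50/15. 15⁻¹ ≡ 46 (mod 53) since 15·46 = 690 ≡ 1, so λ ≡ 50·46 ≡ 21.
  x = λ² - 13 - 13 = 441 - 26 ≡ 44; y = λ·(13 - 44) - 34 ≡ 4. → (44, 4)

(44, 4)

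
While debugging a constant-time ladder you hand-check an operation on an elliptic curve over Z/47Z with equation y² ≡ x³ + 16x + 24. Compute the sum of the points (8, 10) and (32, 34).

(8, 10) + (32, 34). λ = (34 - 10)/(32 - 8) ≡ 24/24 mod 47. 24⁻¹ ≡ 2 (mod 47) since 24·2 = 48 ≡ 1, so λ ≡ 1.
  x = λ² - 8 - 32 = 1 - 40 ≡ 8; y = λ·(8 - 8) - 10 ≡ 37. → (8, 37)

(8, 37)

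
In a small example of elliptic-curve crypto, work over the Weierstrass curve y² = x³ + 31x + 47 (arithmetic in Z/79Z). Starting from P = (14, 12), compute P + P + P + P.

O

Repeated addition: build up to 4P.
2P: tangent at (14, 12): λ = (3·14² + 31)/(2·12) ≡ 66/24. 24⁻¹ ≡ 56 (mod 79) since 24·56 = 1344 ≡ 1, so λ ≡ 66·56 ≡ 62.
  x = λ² - 14 - 14 = 3844 - 28 ≡ 24; y = λ·(14 - 24) - 12 ≡ 0. → (24, 0)
3P: (24, 0) + (14, 12). λ = (12 - 0)/(14 - 24) ≡ 12/69 mod 79. 69⁻¹ ≡ 71 (mod 79), so λ ≡ 62.
  x = λ² - 24 - 14 = 3844 - 38 ≡ 14; y = λ·(24 - 14) - 0 ≡ 67. → (14, 67)
4P: (14, 67) + (14, 12): same x and y₁ ≡ -y₂, so the sum is the point at infinity.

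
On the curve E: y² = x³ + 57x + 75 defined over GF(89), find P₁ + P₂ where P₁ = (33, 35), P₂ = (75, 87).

(33, 35) + (75, 87). λ = (87 - 35)/(75 - 33) ≡ 52/42 mod 89. 42⁻¹ ≡ 53 (mod 89), so λ ≡ 86.
  x = λ² - 33 - 75 = 7396 - 108 ≡ 79; y = λ·(33 - 79) - 35 ≡ 14. → (79, 14)

(79, 14)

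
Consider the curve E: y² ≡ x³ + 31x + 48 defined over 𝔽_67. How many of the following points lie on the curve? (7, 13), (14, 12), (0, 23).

1

(7, 13): 13² ≡ 35, rhs ≡ 5 → off.
(14, 12): 12² ≡ 10, rhs ≡ 10 → on.
(0, 23): 23² ≡ 60, rhs ≡ 48 → off.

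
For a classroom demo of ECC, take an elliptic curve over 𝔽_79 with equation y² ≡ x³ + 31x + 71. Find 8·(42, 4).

(31, 31)

Write Q = (42, 4).
Repeated addition: build up to 8Q.
2Q: tangent at (42, 4): λ = (3·42² + 31)/(2·4) ≡ 30/8. 8⁻¹ ≡ 10 (mod 79), so λ ≡ 30·10 ≡ 63.
  x = λ² - 42 - 42 = 3969 - 84 ≡ 14; y = λ·(42 - 14) - 4 ≡ 22. → (14, 22)
3Q: (14, 22) + (42, 4). λ = (4 - 22)/(42 - 14) ≡ 61/28 mod 79. 28⁻¹ ≡ 48 (mod 79), so λ ≡ 5.
  x = λ² - 14 - 42 = 25 - 56 ≡ 48; y = λ·(14 - 48) - 22 ≡ 45. → (48, 45)
4Q: (48, 45) + (42, 4). λ = (4 - 45)/(42 - 48) ≡ 38/73 mod 79. 73⁻¹ ≡ 13 (mod 79) since 73·13 = 949 ≡ 1, so λ ≡ 20.
  x = λ² - 48 - 42 = 400 - 90 ≡ 73; y = λ·(48 - 73) - 45 ≡ 8. → (73, 8)
5Q: (73, 8) + (42, 4). λ = (4 - 8)/(42 - 73) ≡ 75/48 mod 79. 48⁻¹ ≡ 28 (mod 79), so λ ≡ 46.
  x = λ² - 73 - 42 = 2116 - 115 ≡ 26; y = λ·(73 - 26) - 8 ≡ 21. → (26, 21)
6Q: (26, 21) + (42, 4). λ = (4 - 21)/(42 - 26) ≡ 62/16 mod 79. 16⁻¹ ≡ 5 (mod 79), so λ ≡ 73.
  x = λ² - 26 - 42 = 5329 - 68 ≡ 47; y = λ·(26 - 47) - 21 ≡ 26. → (47, 26)
7Q: (47, 26) + (42, 4). λ = (4 - 26)/(42 - 47) ≡ 57/74 mod 79. 74⁻¹ ≡ 63 (mod 79) since 74·63 = 4662 ≡ 1, so λ ≡ 36.
  x = λ² - 47 - 42 = 1296 - 89 ≡ 22; y = λ·(47 - 22) - 26 ≡ 5. → (22, 5)
8Q: (22, 5) + (42, 4). λ = (4 - 5)/(42 - 22) ≡ 78/20 mod 79. 20⁻¹ ≡ 4 (mod 79) since 20·4 = 80 ≡ 1, so λ ≡ 75.
  x = λ² - 22 - 42 = 5625 - 64 ≡ 31; y = λ·(22 - 31) - 5 ≡ 31. → (31, 31)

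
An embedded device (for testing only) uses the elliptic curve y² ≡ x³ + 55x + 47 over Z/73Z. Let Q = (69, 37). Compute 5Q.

(69, 36)

Repeated addition: build up to 5Q.
2Q: tangent at (69, 37): λ = (3·69² + 55)/(2·37) ≡ 30/1. 1⁻¹ ≡ 1 (mod 73), so λ ≡ 30·1 ≡ 30.
  x = λ² - 69 - 69 = 900 - 138 ≡ 32; y = λ·(69 - 32) - 37 ≡ 51. → (32, 51)
3Q: (32, 51) + (69, 37). λ = (37 - 51)/(69 - 32) ≡ 59/37 mod 73. 37⁻¹ ≡ 2 (mod 73) since 37·2 = 74 ≡ 1, so λ ≡ 45.
  x = λ² - 32 - 69 = 2025 - 101 ≡ 26; y = λ·(32 - 26) - 51 ≡ 0. → (26, 0)
4Q: (26, 0) + (69, 37). λ = (37 - 0)/(69 - 26) ≡ 37/43 mod 73. 43⁻¹ ≡ 17 (mod 73), so λ ≡ 45.
  x = λ² - 26 - 69 = 2025 - 95 ≡ 32; y = λ·(26 - 32) - 0 ≡ 22. → (32, 22)
5Q: (32, 22) + (69, 37). λ = (37 - 22)/(69 - 32) ≡ 15/37 mod 73. 37⁻¹ ≡ 2 (mod 73), so λ ≡ 30.
  x = λ² - 32 - 69 = 900 - 101 ≡ 69; y = λ·(32 - 69) - 22 ≡ 36. → (69, 36)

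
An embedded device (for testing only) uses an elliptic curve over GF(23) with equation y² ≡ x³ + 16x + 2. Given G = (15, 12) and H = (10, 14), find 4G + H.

(3, 10)

First 4G:
Double-and-add on 4 = (100)₂. Start with G = (15, 12) for the leading 1-bit.
double: tangent at (15, 12): λ = (3·15² + 16)/(2·12) ≡ 1/1. 1⁻¹ ≡ 1 (mod 23) since 1·1 = 1 ≡ 1, so λ ≡ 1·1 ≡ 1.
  x = λ² - 15 - 15 = 1 - 30 ≡ 17; y = λ·(15 - 17) - 12 ≡ 9. → (17, 9)
double: tangent at (17, 9): λ = (3·17² + 16)/(2·9) ≡ 9/18. 18⁻¹ ≡ 9 (mod 23) since 18·9 = 162 ≡ 1, so λ ≡ 9·9 ≡ 12.
  x = λ² - 17 - 17 = 144 - 34 ≡ 18; y = λ·(17 - 18) - 9 ≡ 2. → (18, 2)
4G = (18, 2).
Finally 4G + H:
(18, 2) + (10, 14). λ = (14 - 2)/(10 - 18) ≡ 12/15 mod 23. 15⁻¹ ≡ 20 (mod 23) since 15·20 = 300 ≡ 1, so λ ≡ 10.
  x = λ² - 18 - 10 = 100 - 28 ≡ 3; y = λ·(18 - 3) - 2 ≡ 10. → (3, 10)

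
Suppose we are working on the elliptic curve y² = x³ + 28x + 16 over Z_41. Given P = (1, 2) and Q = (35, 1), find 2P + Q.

First 2P:
Repeated addition: build up to 2P.
2P: tangent at (1, 2): λ = (3·1² + 28)/(2·2) ≡ 31/4. 4⁻¹ ≡ 31 (mod 41) since 4·31 = 124 ≡ 1, so λ ≡ 31·31 ≡ 18.
  x = λ² - 1 - 1 = 324 - 2 ≡ 35; y = λ·(1 - 35) - 2 ≡ 1. → (35, 1)
2P = (35, 1).
Finally 2P + Q:
tangent at (35, 1): λ = (3·35² + 28)/(2·1) ≡ 13/2. 2⁻¹ ≡ 21 (mod 41) since 2·21 = 42 ≡ 1, so λ ≡ 13·21 ≡ 27.
  x = λ² - 35 - 35 = 729 - 70 ≡ 3; y = λ·(35 - 3) - 1 ≡ 2. → (3, 2)

(3, 2)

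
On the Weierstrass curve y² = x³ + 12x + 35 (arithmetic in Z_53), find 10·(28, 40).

(22, 33)

Write Q = (28, 40).
Repeated addition: build up to 10Q.
2Q: tangent at (28, 40): λ = (3·28² + 12)/(2·40) ≡ 32/27. 27⁻¹ ≡ 2 (mod 53), so λ ≡ 32·2 ≡ 11.
  x = λ² - 28 - 28 = 121 - 56 ≡ 12; y = λ·(28 - 12) - 40 ≡ 30. → (12, 30)
3Q: (12, 30) + (28, 40). λ = (40 - 30)/(28 - 12) ≡ 10/16 mod 53. 16⁻¹ ≡ 10 (mod 53), so λ ≡ 47.
  x = λ² - 12 - 28 = 2209 - 40 ≡ 49; y = λ·(12 - 49) - 30 ≡ 33. → (49, 33)
4Q: (49, 33) + (28, 40). λ = (40 - 33)/(28 - 49) ≡ 7/32 mod 53. 32⁻¹ ≡ 5 (mod 53) since 32·5 = 160 ≡ 1, so λ ≡ 35.
  x = λ² - 49 - 28 = 1225 - 77 ≡ 35; y = λ·(49 - 35) - 33 ≡ 33. → (35, 33)
5Q: (35, 33) + (28, 40). λ = (40 - 33)/(28 - 35) ≡ 7/46 mod 53. 46⁻¹ ≡ 15 (mod 53) since 46·15 = 690 ≡ 1, so λ ≡ 52.
  x = λ² - 35 - 28 = 2704 - 63 ≡ 44; y = λ·(35 - 44) - 33 ≡ 29. → (44, 29)
6Q: (44, 29) + (28, 40). λ = (40 - 29)/(28 - 44) ≡ 11/37 mod 53. 37⁻¹ ≡ 43 (mod 53), so λ ≡ 49.
  x = λ² - 44 - 28 = 2401 - 72 ≡ 50; y = λ·(44 - 50) - 29 ≡ 48. → (50, 48)
7Q: (50, 48) + (28, 40). λ = (40 - 48)/(28 - 50) ≡ 45/31 mod 53. 31⁻¹ ≡ 12 (mod 53), so λ ≡ 10.
  x = λ² - 50 - 28 = 100 - 78 ≡ 22; y = λ·(50 - 22) - 48 ≡ 20. → (22, 20)
8Q: (22, 20) + (28, 40). λ = (40 - 20)/(28 - 22) ≡ 20/6 mod 53. 6⁻¹ ≡ 9 (mod 53) since 6·9 = 54 ≡ 1, so λ ≡ 21.
  x = λ² - 22 - 28 = 441 - 50 ≡ 20; y = λ·(22 - 20) - 20 ≡ 22. → (20, 22)
9Q: (20, 22) + (28, 40). λ = (40 - 22)/(28 - 20) ≡ 18/8 mod 53. 8⁻¹ ≡ 20 (mod 53) since 8·20 = 160 ≡ 1, so λ ≡ 42.
  x = λ² - 20 - 28 = 1764 - 48 ≡ 20; y = λ·(20 - 20) - 22 ≡ 31. → (20, 31)
10Q: (20, 31) + (28, 40). λ = (40 - 31)/(28 - 20) ≡ 9/8 mod 53. 8⁻¹ ≡ 20 (mod 53) since 8·20 = 160 ≡ 1, so λ ≡ 21.
  x = λ² - 20 - 28 = 441 - 48 ≡ 22; y = λ·(20 - 22) - 31 ≡ 33. → (22, 33)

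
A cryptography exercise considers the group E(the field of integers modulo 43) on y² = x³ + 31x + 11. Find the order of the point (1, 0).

2

2P: (1, 0) + (1, 0): same x and y₁ ≡ -y₂, so the sum is ∞.
2P = ∞, so the order is 2.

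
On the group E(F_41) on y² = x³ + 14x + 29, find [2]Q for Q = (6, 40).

(19, 15)

tangent at (6, 40): λ = (3·6² + 14)/(2·40) ≡ 40/39. 39⁻¹ ≡ 20 (mod 41), so λ ≡ 40·20 ≡ 21.
  x = λ² - 6 - 6 = 441 - 12 ≡ 19; y = λ·(6 - 19) - 40 ≡ 15. → (19, 15)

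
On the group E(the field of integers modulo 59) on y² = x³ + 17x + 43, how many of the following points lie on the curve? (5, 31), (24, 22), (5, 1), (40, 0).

(5, 31): 31² ≡ 17, rhs ≡ 17 → on.
(24, 22): 22² ≡ 12, rhs ≡ 56 → off.
(5, 1): 1² ≡ 1, rhs ≡ 17 → off.
(40, 0): 0² ≡ 0, rhs ≡ 0 → on.

2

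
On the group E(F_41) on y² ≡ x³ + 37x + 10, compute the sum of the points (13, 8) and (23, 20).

(13, 33)

(13, 8) + (23, 20). λ = (20 - 8)/(23 - 13) ≡ 12/10 mod 41. 10⁻¹ ≡ 37 (mod 41), so λ ≡ 34.
  x = λ² - 13 - 23 = 1156 - 36 ≡ 13; y = λ·(13 - 13) - 8 ≡ 33. → (13, 33)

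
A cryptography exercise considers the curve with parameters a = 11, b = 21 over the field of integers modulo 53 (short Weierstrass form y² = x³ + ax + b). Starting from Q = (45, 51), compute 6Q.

Repeated addition: build up to 6Q.
2Q: tangent at (45, 51): λ = (3·45² + 11)/(2·51) ≡ 44/49. 49⁻¹ ≡ 13 (mod 53), so λ ≡ 44·13 ≡ 42.
  x = λ² - 45 - 45 = 1764 - 90 ≡ 31; y = λ·(45 - 31) - 51 ≡ 7. → (31, 7)
3Q: (31, 7) + (45, 51). λ = (51 - 7)/(45 - 31) ≡ 44/14 mod 53. 14⁻¹ ≡ 19 (mod 53) since 14·19 = 266 ≡ 1, so λ ≡ 41.
  x = λ² - 31 - 45 = 1681 - 76 ≡ 15; y = λ·(31 - 15) - 7 ≡ 13. → (15, 13)
4Q: (15, 13) + (45, 51). λ = (51 - 13)/(45 - 15) ≡ 38/30 mod 53. 30⁻¹ ≡ 23 (mod 53) since 30·23 = 690 ≡ 1, so λ ≡ 26.
  x = λ² - 15 - 45 = 676 - 60 ≡ 33; y = λ·(15 - 33) - 13 ≡ 49. → (33, 49)
5Q: (33, 49) + (45, 51). λ = (51 - 49)/(45 - 33) ≡ 2/12 mod 53. 12⁻¹ ≡ 31 (mod 53) since 12·31 = 372 ≡ 1, so λ ≡ 9.
  x = λ² - 33 - 45 = 81 - 78 ≡ 3; y = λ·(33 - 3) - 49 ≡ 9. → (3, 9)
6Q: (3, 9) + (45, 51). λ = (51 - 9)/(45 - 3) ≡ 42/42 mod 53. 42⁻¹ ≡ 24 (mod 53) since 42·24 = 1008 ≡ 1, so λ ≡ 1.
  x = λ² - 3 - 45 = 1 - 48 ≡ 6; y = λ·(3 - 6) - 9 ≡ 41. → (6, 41)

(6, 41)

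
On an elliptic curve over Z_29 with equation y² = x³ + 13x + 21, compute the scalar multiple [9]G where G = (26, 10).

Double-and-add on 9 = (1001)₂. Start with G = (26, 10) for the leading 1-bit.
double: tangent at (26, 10): λ = (3·26² + 13)/(2·10) ≡ 11/20. 20⁻¹ ≡ 16 (mod 29), so λ ≡ 11·16 ≡ 2.
  x = λ² - 26 - 26 = 4 - 52 ≡ 10; y = λ·(26 - 10) - 10 ≡ 22. → (10, 22)
double: tangent at (10, 22): λ = (3·10² + 13)/(2·22) ≡ 23/15. 15⁻¹ ≡ 2 (mod 29) since 15·2 = 30 ≡ 1, so λ ≡ 23·2 ≡ 17.
  x = λ² - 10 - 10 = 289 - 20 ≡ 8; y = λ·(10 - 8) - 22 ≡ 12. → (8, 12)
double: tangent at (8, 12): λ = (3·8² + 13)/(2·12) ≡ 2/24. 24⁻¹ ≡ 23 (mod 29), so λ ≡ 2·23 ≡ 17.
  x = λ² - 8 - 8 = 289 - 16 ≡ 12; y = λ·(8 - 12) - 12 ≡ 7. → (12, 7)
add G: (12, 7) + (26, 10). λ = (10 - 7)/(26 - 12) ≡ 3/14 mod 29. 14⁻¹ ≡ 27 (mod 29) since 14·27 = 378 ≡ 1, so λ ≡ 23.
  x = λ² - 12 - 26 = 529 - 38 ≡ 27; y = λ·(12 - 27) - 7 ≡ 25. → (27, 25)

(27, 25)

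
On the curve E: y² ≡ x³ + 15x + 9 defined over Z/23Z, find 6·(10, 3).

(20, 12)

Write Q = (10, 3).
Repeated addition: build up to 6Q.
2Q: tangent at (10, 3): λ = (3·10² + 15)/(2·3) ≡ 16/6. 6⁻¹ ≡ 4 (mod 23), so λ ≡ 16·4 ≡ 18.
  x = λ² - 10 - 10 = 324 - 20 ≡ 5; y = λ·(10 - 5) - 3 ≡ 18. → (5, 18)
3Q: (5, 18) + (10, 3). λ = (3 - 18)/(10 - 5) ≡ 8/5 mod 23. 5⁻¹ ≡ 14 (mod 23), so λ ≡ 20.
  x = λ² - 5 - 10 = 400 - 15 ≡ 17; y = λ·(5 - 17) - 18 ≡ 18. → (17, 18)
4Q: (17, 18) + (10, 3). λ = (3 - 18)/(10 - 17) ≡ 8/16 mod 23. 16⁻¹ ≡ 13 (mod 23), so λ ≡ 12.
  x = λ² - 17 - 10 = 144 - 27 ≡ 2; y = λ·(17 - 2) - 18 ≡ 1. → (2, 1)
5Q: (2, 1) + (10, 3). λ = (3 - 1)/(10 - 2) ≡ 2/8 mod 23. 8⁻¹ ≡ 3 (mod 23), so λ ≡ 6.
  x = λ² - 2 - 10 = 36 - 12 ≡ 1; y = λ·(2 - 1) - 1 ≡ 5. → (1, 5)
6Q: (1, 5) + (10, 3). λ = (3 - 5)/(10 - 1) ≡ 21/9 mod 23. 9⁻¹ ≡ 18 (mod 23), so λ ≡ 10.
  x = λ² - 1 - 10 = 100 - 11 ≡ 20; y = λ·(1 - 20) - 5 ≡ 12. → (20, 12)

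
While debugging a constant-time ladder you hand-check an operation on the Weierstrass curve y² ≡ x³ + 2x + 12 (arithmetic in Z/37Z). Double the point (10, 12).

tangent at (10, 12): λ = (3·10² + 2)/(2·12) ≡ 6/24. 24⁻¹ ≡ 17 (mod 37) since 24·17 = 408 ≡ 1, so λ ≡ 6·17 ≡ 28.
  x = λ² - 10 - 10 = 784 - 20 ≡ 24; y = λ·(10 - 24) - 12 ≡ 3. → (24, 3)

(24, 3)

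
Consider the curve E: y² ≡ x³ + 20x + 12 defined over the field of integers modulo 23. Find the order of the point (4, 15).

2P: tangent at (4, 15): λ = (3·4² + 20)/(2·15) ≡ 22/7. 7⁻¹ ≡ 10 (mod 23), so λ ≡ 22·10 ≡ 13.
  x = λ² - 4 - 4 = 169 - 8 ≡ 0; y = λ·(4 - 0) - 15 ≡ 14. → (0, 14)
3P: (0, 14) + (4, 15). λ = (15 - 14)/(4 - 0) ≡ 1/4 mod 23. 4⁻¹ ≡ 6 (mod 23), so λ ≡ 6.
  x = λ² - 0 - 4 = 36 - 4 ≡ 9; y = λ·(0 - 9) - 14 ≡ 1. → (9, 1)
4P: (9, 1) + (4, 15). λ = (15 - 1)/(4 - 9) ≡ 14/18 mod 23. 18⁻¹ ≡ 9 (mod 23) since 18·9 = 162 ≡ 1, so λ ≡ 11.
  x = λ² - 9 - 4 = 121 - 13 ≡ 16; y = λ·(9 - 16) - 1 ≡ 14. → (16, 14)
5P: (16, 14) + (4, 15). λ = (15 - 14)/(4 - 16) ≡ 1/11 mod 23. 11⁻¹ ≡ 21 (mod 23) since 11·21 = 231 ≡ 1, so λ ≡ 21.
  x = λ² - 16 - 4 = 441 - 20 ≡ 7; y = λ·(16 - 7) - 14 ≡ 14. → (7, 14)
6P: (7, 14) + (4, 15). λ = (15 - 14)/(4 - 7) ≡ 1/20 mod 23. 20⁻¹ ≡ 15 (mod 23), so λ ≡ 15.
  x = λ² - 7 - 4 = 225 - 11 ≡ 7; y = λ·(7 - 7) - 14 ≡ 9. → (7, 9)
7P: (7, 9) + (4, 15). λ = (15 - 9)/(4 - 7) ≡ 6/20 mod 23. 20⁻¹ ≡ 15 (mod 23), so λ ≡ 21.
  x = λ² - 7 - 4 = 441 - 11 ≡ 16; y = λ·(7 - 16) - 9 ≡ 9. → (16, 9)
8P: (16, 9) + (4, 15). λ = (15 - 9)/(4 - 16) ≡ 6/11 mod 23. 11⁻¹ ≡ 21 (mod 23), so λ ≡ 11.
  x = λ² - 16 - 4 = 121 - 20 ≡ 9; y = λ·(16 - 9) - 9 ≡ 22. → (9, 22)
9P: (9, 22) + (4, 15). λ = (15 - 22)/(4 - 9) ≡ 16/18 mod 23. 18⁻¹ ≡ 9 (mod 23) since 18·9 = 162 ≡ 1, so λ ≡ 6.
  x = λ² - 9 - 4 = 36 - 13 ≡ 0; y = λ·(9 - 0) - 22 ≡ 9. → (0, 9)
10P: (0, 9) + (4, 15). λ = (15 - 9)/(4 - 0) ≡ 6/4 mod 23. 4⁻¹ ≡ 6 (mod 23), so λ ≡ 13.
  x = λ² - 0 - 4 = 169 - 4 ≡ 4; y = λ·(0 - 4) - 9 ≡ 8. → (4, 8)
11P: (4, 8) + (4, 15): same x and y₁ ≡ -y₂, so the sum is O.
11P = O, so the order is 11.

11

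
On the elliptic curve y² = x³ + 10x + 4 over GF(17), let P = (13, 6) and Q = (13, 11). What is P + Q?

The two points share x = 13 and their y-coordinates satisfy 6 + 11 ≡ 0 (mod 17), so they are inverses. Their sum is O.

O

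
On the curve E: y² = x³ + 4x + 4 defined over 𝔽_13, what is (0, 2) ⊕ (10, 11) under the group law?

(12, 8)

(0, 2) + (10, 11). λ = (11 - 2)/(10 - 0) ≡ 9/10 mod 13. 10⁻¹ ≡ 4 (mod 13) since 10·4 = 40 ≡ 1, so λ ≡ 10.
  x = λ² - 0 - 10 = 100 - 10 ≡ 12; y = λ·(0 - 12) - 2 ≡ 8. → (12, 8)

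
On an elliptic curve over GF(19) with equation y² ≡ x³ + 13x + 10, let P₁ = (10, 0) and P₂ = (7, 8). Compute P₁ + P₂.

(7, 11)

(10, 0) + (7, 8). λ = (8 - 0)/(7 - 10) ≡ 8/16 mod 19. 16⁻¹ ≡ 6 (mod 19), so λ ≡ 10.
  x = λ² - 10 - 7 = 100 - 17 ≡ 7; y = λ·(10 - 7) - 0 ≡ 11. → (7, 11)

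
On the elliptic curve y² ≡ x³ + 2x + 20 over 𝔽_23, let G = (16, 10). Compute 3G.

(6, 8)

Repeated addition: build up to 3G.
2G: tangent at (16, 10): λ = (3·16² + 2)/(2·10) ≡ 11/20. 20⁻¹ ≡ 15 (mod 23), so λ ≡ 11·15 ≡ 4.
  x = λ² - 16 - 16 = 16 - 32 ≡ 7; y = λ·(16 - 7) - 10 ≡ 3. → (7, 3)
3G: (7, 3) + (16, 10). λ = (10 - 3)/(16 - 7) ≡ 7/9 mod 23. 9⁻¹ ≡ 18 (mod 23) since 9·18 = 162 ≡ 1, so λ ≡ 11.
  x = λ² - 7 - 16 = 121 - 23 ≡ 6; y = λ·(7 - 6) - 3 ≡ 8. → (6, 8)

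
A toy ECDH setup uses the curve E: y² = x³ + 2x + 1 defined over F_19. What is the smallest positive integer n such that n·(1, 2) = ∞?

9

2P: tangent at (1, 2): λ = (3·1² + 2)/(2·2) ≡ 5/4. 4⁻¹ ≡ 5 (mod 19) since 4·5 = 20 ≡ 1, so λ ≡ 5·5 ≡ 6.
  x = λ² - 1 - 1 = 36 - 2 ≡ 15; y = λ·(1 - 15) - 2 ≡ 9. → (15, 9)
3P: (15, 9) + (1, 2). λ = (2 - 9)/(1 - 15) ≡ 12/5 mod 19. 5⁻¹ ≡ 4 (mod 19), so λ ≡ 10.
  x = λ² - 15 - 1 = 100 - 16 ≡ 8; y = λ·(15 - 8) - 9 ≡ 4. → (8, 4)
4P: (8, 4) + (1, 2). λ = (2 - 4)/(1 - 8) ≡ 17/12 mod 19. 12⁻¹ ≡ 8 (mod 19) since 12·8 = 96 ≡ 1, so λ ≡ 3.
  x = λ² - 8 - 1 = 9 - 9 ≡ 0; y = λ·(8 - 0) - 4 ≡ 1. → (0, 1)
5P: (0, 1) + (1, 2). λ = (2 - 1)/(1 - 0) ≡ 1/1 mod 19. 1⁻¹ ≡ 1 (mod 19) since 1·1 = 1 ≡ 1, so λ ≡ 1.
  x = λ² - 0 - 1 = 1 - 1 ≡ 0; y = λ·(0 - 0) - 1 ≡ 18. → (0, 18)
6P: (0, 18) + (1, 2). λ = (2 - 18)/(1 - 0) ≡ 3/1 mod 19. 1⁻¹ ≡ 1 (mod 19), so λ ≡ 3.
  x = λ² - 0 - 1 = 9 - 1 ≡ 8; y = λ·(0 - 8) - 18 ≡ 15. → (8, 15)
7P: (8, 15) + (1, 2). λ = (2 - 15)/(1 - 8) ≡ 6/12 mod 19. 12⁻¹ ≡ 8 (mod 19) since 12·8 = 96 ≡ 1, so λ ≡ 10.
  x = λ² - 8 - 1 = 100 - 9 ≡ 15; y = λ·(8 - 15) - 15 ≡ 10. → (15, 10)
8P: (15, 10) + (1, 2). λ = (2 - 10)/(1 - 15) ≡ 11/5 mod 19. 5⁻¹ ≡ 4 (mod 19), so λ ≡ 6.
  x = λ² - 15 - 1 = 36 - 16 ≡ 1; y = λ·(15 - 1) - 10 ≡ 17. → (1, 17)
9P: (1, 17) + (1, 2): same x and y₁ ≡ -y₂, so the sum is ∞.
9P = ∞, so the order is 9.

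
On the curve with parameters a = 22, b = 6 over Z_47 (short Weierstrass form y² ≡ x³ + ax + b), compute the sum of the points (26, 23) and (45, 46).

(41, 38)

(26, 23) + (45, 46). λ = (46 - 23)/(45 - 26) ≡ 23/19 mod 47. 19⁻¹ ≡ 5 (mod 47), so λ ≡ 21.
  x = λ² - 26 - 45 = 441 - 71 ≡ 41; y = λ·(26 - 41) - 23 ≡ 38. → (41, 38)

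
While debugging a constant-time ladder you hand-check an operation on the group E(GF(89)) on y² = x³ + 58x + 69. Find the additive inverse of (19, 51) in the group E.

-(19, 51) = (19, -51 mod 89) = (19, 38).

(19, 38)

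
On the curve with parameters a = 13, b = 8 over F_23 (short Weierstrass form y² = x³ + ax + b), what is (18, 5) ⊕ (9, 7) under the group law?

(4, 20)

(18, 5) + (9, 7). λ = (7 - 5)/(9 - 18) ≡ 2/14 mod 23. 14⁻¹ ≡ 5 (mod 23) since 14·5 = 70 ≡ 1, so λ ≡ 10.
  x = λ² - 18 - 9 = 100 - 27 ≡ 4; y = λ·(18 - 4) - 5 ≡ 20. → (4, 20)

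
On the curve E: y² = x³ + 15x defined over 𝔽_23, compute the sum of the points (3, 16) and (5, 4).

(3, 16) + (5, 4). λ = (4 - 16)/(5 - 3) ≡ 11/2 mod 23. 2⁻¹ ≡ 12 (mod 23), so λ ≡ 17.
  x = λ² - 3 - 5 = 289 - 8 ≡ 5; y = λ·(3 - 5) - 16 ≡ 19. → (5, 19)

(5, 19)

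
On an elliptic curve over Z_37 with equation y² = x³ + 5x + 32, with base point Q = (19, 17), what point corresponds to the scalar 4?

(14, 16)

Double-and-add on 4 = (100)₂. Start with Q = (19, 17) for the leading 1-bit.
double: tangent at (19, 17): λ = (3·19² + 5)/(2·17) ≡ 15/34. 34⁻¹ ≡ 12 (mod 37), so λ ≡ 15·12 ≡ 32.
  x = λ² - 19 - 19 = 1024 - 38 ≡ 24; y = λ·(19 - 24) - 17 ≡ 8. → (24, 8)
double: tangent at (24, 8): λ = (3·24² + 5)/(2·8) ≡ 31/16. 16⁻¹ ≡ 7 (mod 37), so λ ≡ 31·7 ≡ 32.
  x = λ² - 24 - 24 = 1024 - 48 ≡ 14; y = λ·(24 - 14) - 8 ≡ 16. → (14, 16)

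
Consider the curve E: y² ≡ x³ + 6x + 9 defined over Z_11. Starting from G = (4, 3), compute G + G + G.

Repeated addition: build up to 3G.
2G: tangent at (4, 3): λ = (3·4² + 6)/(2·3) ≡ 10/6. 6⁻¹ ≡ 2 (mod 11) since 6·2 = 12 ≡ 1, so λ ≡ 10·2 ≡ 9.
  x = λ² - 4 - 4 = 81 - 8 ≡ 7; y = λ·(4 - 7) - 3 ≡ 3. → (7, 3)
3G: (7, 3) + (4, 3). λ = (3 - 3)/(4 - 7) ≡ 0/8 mod 11. 8⁻¹ ≡ 7 (mod 11), so λ ≡ 0.
  x = λ² - 7 - 4 = 0 - 11 ≡ 0; y = λ·(7 - 0) - 3 ≡ 8. → (0, 8)

(0, 8)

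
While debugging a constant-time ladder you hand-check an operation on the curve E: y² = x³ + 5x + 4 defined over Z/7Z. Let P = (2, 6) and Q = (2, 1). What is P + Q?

The two points share x = 2 and their y-coordinates satisfy 6 + 1 ≡ 0 (mod 7), so they are inverses. Their sum is O.

O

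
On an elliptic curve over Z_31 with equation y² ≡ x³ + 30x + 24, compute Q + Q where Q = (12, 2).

(25, 0)

tangent at (12, 2): λ = (3·12² + 30)/(2·2) ≡ 28/4. 4⁻¹ ≡ 8 (mod 31) since 4·8 = 32 ≡ 1, so λ ≡ 28·8 ≡ 7.
  x = λ² - 12 - 12 = 49 - 24 ≡ 25; y = λ·(12 - 25) - 2 ≡ 0. → (25, 0)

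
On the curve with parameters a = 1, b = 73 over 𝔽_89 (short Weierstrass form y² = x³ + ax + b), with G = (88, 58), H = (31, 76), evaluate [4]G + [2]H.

First 4G:
Repeated addition: build up to 4G.
2G: tangent at (88, 58): λ = (3·88² + 1)/(2·58) ≡ 4/27. 27⁻¹ ≡ 33 (mod 89), so λ ≡ 4·33 ≡ 43.
  x = λ² - 88 - 88 = 1849 - 176 ≡ 71; y = λ·(88 - 71) - 58 ≡ 50. → (71, 50)
3G: (71, 50) + (88, 58). λ = (58 - 50)/(88 - 71) ≡ 8/17 mod 89. 17⁻¹ ≡ 21 (mod 89) since 17·21 = 357 ≡ 1, so λ ≡ 79.
  x = λ² - 71 - 88 = 6241 - 159 ≡ 30; y = λ·(71 - 30) - 50 ≡ 74. → (30, 74)
4G: (30, 74) + (88, 58). λ = (58 - 74)/(88 - 30) ≡ 73/58 mod 89. 58⁻¹ ≡ 66 (mod 89) since 58·66 = 3828 ≡ 1, so λ ≡ 12.
  x = λ² - 30 - 88 = 144 - 118 ≡ 26; y = λ·(30 - 26) - 74 ≡ 63. → (26, 63)
4G = (26, 63).
Next 2H:
Repeated addition: build up to 2H.
2H: tangent at (31, 76): λ = (3·31² + 1)/(2·76) ≡ 36/63. 63⁻¹ ≡ 65 (mod 89), so λ ≡ 36·65 ≡ 26.
  x = λ² - 31 - 31 = 676 - 62 ≡ 80; y = λ·(31 - 80) - 76 ≡ 74. → (80, 74)
2H = (80, 74).
Finally 4G + 2H:
(26, 63) + (80, 74). λ = (74 - 63)/(80 - 26) ≡ 11/54 mod 89. 54⁻¹ ≡ 61 (mod 89), so λ ≡ 48.
  x = λ² - 26 - 80 = 2304 - 106 ≡ 62; y = λ·(26 - 62) - 63 ≡ 78. → (62, 78)

(62, 78)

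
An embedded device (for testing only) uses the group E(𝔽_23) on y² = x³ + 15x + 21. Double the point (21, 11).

tangent at (21, 11): λ = (3·21² + 15)/(2·11) ≡ 4/22. 22⁻¹ ≡ 22 (mod 23) since 22·22 = 484 ≡ 1, so λ ≡ 4·22 ≡ 19.
  x = λ² - 21 - 21 = 361 - 42 ≡ 20; y = λ·(21 - 20) - 11 ≡ 8. → (20, 8)

(20, 8)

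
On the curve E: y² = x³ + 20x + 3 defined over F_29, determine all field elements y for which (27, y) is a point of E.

10, 19

x³ + 20x + 3 = 20226 ≡ 13 (mod 29).
Square roots of 13 mod 29: 10 and 19 (since 10² = 100 ≡ 13).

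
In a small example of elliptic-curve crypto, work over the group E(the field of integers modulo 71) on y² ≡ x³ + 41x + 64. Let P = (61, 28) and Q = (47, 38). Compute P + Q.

(49, 4)

(61, 28) + (47, 38). λ = (38 - 28)/(47 - 61) ≡ 10/57 mod 71. 57⁻¹ ≡ 5 (mod 71), so λ ≡ 50.
  x = λ² - 61 - 47 = 2500 - 108 ≡ 49; y = λ·(61 - 49) - 28 ≡ 4. → (49, 4)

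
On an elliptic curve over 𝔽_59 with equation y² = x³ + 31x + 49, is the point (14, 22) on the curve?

y² = 22² ≡ 12; x³ + 31x + 49 = 3227 ≡ 41 (mod 59). 12 ≠ 41.

no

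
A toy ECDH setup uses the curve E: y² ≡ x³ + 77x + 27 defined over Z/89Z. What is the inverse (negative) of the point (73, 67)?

(73, 22)

-(73, 67) = (73, -67 mod 89) = (73, 22).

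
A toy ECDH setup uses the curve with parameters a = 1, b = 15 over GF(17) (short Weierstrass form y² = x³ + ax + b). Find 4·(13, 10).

(1, 0)

Write Q = (13, 10).
Double-and-add on 4 = (100)₂. Start with Q = (13, 10) for the leading 1-bit.
double: tangent at (13, 10): λ = (3·13² + 1)/(2·10) ≡ 15/3. 3⁻¹ ≡ 6 (mod 17), so λ ≡ 15·6 ≡ 5.
  x = λ² - 13 - 13 = 25 - 26 ≡ 16; y = λ·(13 - 16) - 10 ≡ 9. → (16, 9)
double: tangent at (16, 9): λ = (3·16² + 1)/(2·9) ≡ 4/1. 1⁻¹ ≡ 1 (mod 17), so λ ≡ 4·1 ≡ 4.
  x = λ² - 16 - 16 = 16 - 32 ≡ 1; y = λ·(16 - 1) - 9 ≡ 0. → (1, 0)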